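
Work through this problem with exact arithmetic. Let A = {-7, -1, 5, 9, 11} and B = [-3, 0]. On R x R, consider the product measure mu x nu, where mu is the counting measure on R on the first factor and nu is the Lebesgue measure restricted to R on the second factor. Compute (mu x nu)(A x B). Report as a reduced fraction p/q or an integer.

For a measurable rectangle A x B, the product measure satisfies
  (mu x nu)(A x B) = mu(A) * nu(B).
  mu(A) = 5.
  nu(B) = 3.
  (mu x nu)(A x B) = 5 * 3 = 15.

15


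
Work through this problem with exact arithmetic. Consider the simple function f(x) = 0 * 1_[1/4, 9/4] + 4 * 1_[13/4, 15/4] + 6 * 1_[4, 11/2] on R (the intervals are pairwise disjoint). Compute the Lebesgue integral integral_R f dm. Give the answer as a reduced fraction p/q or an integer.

For a simple function f = sum_i c_i * 1_{A_i} with disjoint A_i,
  integral f dm = sum_i c_i * m(A_i).
Lengths of the A_i:
  m(A_1) = 9/4 - 1/4 = 2.
  m(A_2) = 15/4 - 13/4 = 1/2.
  m(A_3) = 11/2 - 4 = 3/2.
Contributions c_i * m(A_i):
  (0) * (2) = 0.
  (4) * (1/2) = 2.
  (6) * (3/2) = 9.
Total: 0 + 2 + 9 = 11.

11


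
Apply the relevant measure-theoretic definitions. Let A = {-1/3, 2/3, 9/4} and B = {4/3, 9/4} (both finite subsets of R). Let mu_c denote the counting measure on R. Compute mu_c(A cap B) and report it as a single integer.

Counting measure on a finite set equals cardinality. mu_c(A cap B) = |A cap B| (elements appearing in both).
Enumerating the elements of A that also lie in B gives 1 element(s).
So mu_c(A cap B) = 1.

1


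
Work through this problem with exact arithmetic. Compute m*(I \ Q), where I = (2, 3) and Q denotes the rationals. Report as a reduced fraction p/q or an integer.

The interval I = (2, 3) has m(I) = 3 - 2 = 1 (endpoints are measure-zero, so open/closed/half-open agree). Write I = (I cap Q) u (I \ Q). The rationals in I are countable, so m*(I cap Q) = 0 (cover each rational by intervals whose total length is arbitrarily small). By countable subadditivity m*(I) <= m*(I cap Q) + m*(I \ Q), hence m*(I \ Q) >= m(I) = 1. The reverse inequality m*(I \ Q) <= m*(I) = 1 is trivial since (I \ Q) is a subset of I. Therefore m*(I \ Q) = 1.

1


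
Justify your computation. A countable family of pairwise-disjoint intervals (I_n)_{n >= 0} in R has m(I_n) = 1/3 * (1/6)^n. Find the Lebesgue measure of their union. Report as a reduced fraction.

By countable additivity of the Lebesgue measure on pairwise disjoint measurable sets,
  m(union_{n >= 0} I_n) = sum_{n >= 0} m(I_n) = sum_{n >= 0} a * r^n,
  with a = 1/3 and r = 1/6.
Since 0 < r = 1/6 < 1, the geometric series converges:
  sum_{n >= 0} a * r^n = a / (1 - r).
  = 1/3 / (1 - 1/6)
  = 1/3 / (5/6)
  = 2/5.

2/5


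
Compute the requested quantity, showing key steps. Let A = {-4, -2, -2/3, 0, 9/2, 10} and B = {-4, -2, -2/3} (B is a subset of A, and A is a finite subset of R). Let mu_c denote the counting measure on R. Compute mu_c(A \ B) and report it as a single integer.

Counting measure assigns mu_c(E) = |E| (number of elements) when E is finite. For B subset A, A \ B is the set of elements of A not in B, so |A \ B| = |A| - |B|.
|A| = 6, |B| = 3, so mu_c(A \ B) = 6 - 3 = 3.

3


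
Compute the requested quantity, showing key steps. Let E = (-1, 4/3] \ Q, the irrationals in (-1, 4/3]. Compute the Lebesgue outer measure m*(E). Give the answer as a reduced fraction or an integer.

The interval I = (-1, 4/3] has m(I) = 4/3 - (-1) = 7/3 (endpoints are measure-zero, so open/closed/half-open agree). Write I = (I cap Q) u (I \ Q). The rationals in I are countable, so m*(I cap Q) = 0 (cover each rational by intervals whose total length is arbitrarily small). By countable subadditivity m*(I) <= m*(I cap Q) + m*(I \ Q), hence m*(I \ Q) >= m(I) = 7/3. The reverse inequality m*(I \ Q) <= m*(I) = 7/3 is trivial since (I \ Q) is a subset of I. Therefore m*(I \ Q) = 7/3.

7/3


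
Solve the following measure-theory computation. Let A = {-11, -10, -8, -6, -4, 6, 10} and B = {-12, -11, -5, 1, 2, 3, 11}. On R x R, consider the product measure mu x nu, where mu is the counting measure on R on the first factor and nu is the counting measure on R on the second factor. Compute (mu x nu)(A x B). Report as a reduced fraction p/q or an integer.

For a measurable rectangle A x B, the product measure satisfies
  (mu x nu)(A x B) = mu(A) * nu(B).
  mu(A) = 7.
  nu(B) = 7.
  (mu x nu)(A x B) = 7 * 7 = 49.

49


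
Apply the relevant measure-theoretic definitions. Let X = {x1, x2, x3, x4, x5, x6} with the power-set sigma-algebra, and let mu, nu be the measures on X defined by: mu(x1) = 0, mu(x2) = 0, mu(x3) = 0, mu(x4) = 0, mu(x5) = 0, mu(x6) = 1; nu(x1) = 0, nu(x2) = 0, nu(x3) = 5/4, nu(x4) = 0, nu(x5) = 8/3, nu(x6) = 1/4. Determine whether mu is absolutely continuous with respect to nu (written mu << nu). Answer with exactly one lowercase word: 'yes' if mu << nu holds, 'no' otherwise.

mu << nu means: every nu-null measurable set is also mu-null; equivalently, for every atom x, if nu({x}) = 0 then mu({x}) = 0.
Checking each atom:
  x1: nu = 0, mu = 0 -> consistent with mu << nu.
  x2: nu = 0, mu = 0 -> consistent with mu << nu.
  x3: nu = 5/4 > 0 -> no constraint.
  x4: nu = 0, mu = 0 -> consistent with mu << nu.
  x5: nu = 8/3 > 0 -> no constraint.
  x6: nu = 1/4 > 0 -> no constraint.
No atom violates the condition. Therefore mu << nu.

yes


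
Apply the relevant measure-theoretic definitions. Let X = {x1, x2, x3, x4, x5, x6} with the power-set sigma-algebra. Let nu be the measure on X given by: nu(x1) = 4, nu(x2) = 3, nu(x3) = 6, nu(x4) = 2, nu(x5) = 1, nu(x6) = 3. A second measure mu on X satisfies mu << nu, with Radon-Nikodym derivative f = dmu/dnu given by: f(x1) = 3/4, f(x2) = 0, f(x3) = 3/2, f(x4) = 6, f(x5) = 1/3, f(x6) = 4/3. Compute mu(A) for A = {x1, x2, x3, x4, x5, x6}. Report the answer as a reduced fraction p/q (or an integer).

By the defining property of the Radon-Nikodym derivative, for every measurable set A,
  mu(A) = integral_A f dnu.
Since nu is a discrete measure concentrated on the atoms of X, the integral over A reduces to the sum
  mu(A) = sum_{x in A} f(x) * nu({x}).
Computing each term:
  x1: f(x1) * nu(x1) = 3/4 * 4 = 3.
  x2: f(x2) * nu(x2) = 0 * 3 = 0.
  x3: f(x3) * nu(x3) = 3/2 * 6 = 9.
  x4: f(x4) * nu(x4) = 6 * 2 = 12.
  x5: f(x5) * nu(x5) = 1/3 * 1 = 1/3.
  x6: f(x6) * nu(x6) = 4/3 * 3 = 4.
Summing: mu(A) = 3 + 0 + 9 + 12 + 1/3 + 4 = 85/3.

85/3


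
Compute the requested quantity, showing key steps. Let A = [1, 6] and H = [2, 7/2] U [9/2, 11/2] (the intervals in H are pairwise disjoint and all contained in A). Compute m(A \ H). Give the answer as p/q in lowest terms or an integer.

The ambient interval has length m(A) = 6 - 1 = 5.
Since the holes are disjoint and sit inside A, by finite additivity
  m(H) = sum_i (b_i - a_i), and m(A \ H) = m(A) - m(H).
Computing the hole measures:
  m(H_1) = 7/2 - 2 = 3/2.
  m(H_2) = 11/2 - 9/2 = 1.
Summed: m(H) = 3/2 + 1 = 5/2.
So m(A \ H) = 5 - 5/2 = 5/2.

5/2


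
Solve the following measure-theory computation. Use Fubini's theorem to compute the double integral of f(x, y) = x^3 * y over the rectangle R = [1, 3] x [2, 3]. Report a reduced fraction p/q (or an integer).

f(x, y) is a tensor product of a function of x and a function of y, and both factors are bounded continuous (hence Lebesgue integrable) on the rectangle, so Fubini's theorem applies:
  integral_R f d(m x m) = (integral_a1^b1 x^3 dx) * (integral_a2^b2 y dy).
Inner integral in x: integral_{1}^{3} x^3 dx = (3^4 - 1^4)/4
  = 20.
Inner integral in y: integral_{2}^{3} y dy = (3^2 - 2^2)/2
  = 5/2.
Product: (20) * (5/2) = 50.

50


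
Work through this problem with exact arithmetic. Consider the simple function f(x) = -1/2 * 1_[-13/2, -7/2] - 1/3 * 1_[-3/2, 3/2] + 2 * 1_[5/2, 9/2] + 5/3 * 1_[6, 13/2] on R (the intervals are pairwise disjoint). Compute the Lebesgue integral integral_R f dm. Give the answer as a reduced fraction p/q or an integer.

For a simple function f = sum_i c_i * 1_{A_i} with disjoint A_i,
  integral f dm = sum_i c_i * m(A_i).
Lengths of the A_i:
  m(A_1) = -7/2 - (-13/2) = 3.
  m(A_2) = 3/2 - (-3/2) = 3.
  m(A_3) = 9/2 - 5/2 = 2.
  m(A_4) = 13/2 - 6 = 1/2.
Contributions c_i * m(A_i):
  (-1/2) * (3) = -3/2.
  (-1/3) * (3) = -1.
  (2) * (2) = 4.
  (5/3) * (1/2) = 5/6.
Total: -3/2 - 1 + 4 + 5/6 = 7/3.

7/3


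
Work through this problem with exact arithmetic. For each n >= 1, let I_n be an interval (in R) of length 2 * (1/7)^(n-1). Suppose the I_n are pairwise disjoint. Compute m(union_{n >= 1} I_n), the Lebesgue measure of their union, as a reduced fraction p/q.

By countable additivity of the Lebesgue measure on pairwise disjoint measurable sets,
  m(union_{n >= 1} I_n) = sum_{n >= 1} m(I_n) = sum_{n >= 1} a * r^(n-1),
  with a = 2 and r = 1/7.
Since 0 < r = 1/7 < 1, the geometric series converges:
  sum_{n >= 1} a * r^(n-1) = a / (1 - r).
  = 2 / (1 - 1/7)
  = 2 / (6/7)
  = 7/3.

7/3


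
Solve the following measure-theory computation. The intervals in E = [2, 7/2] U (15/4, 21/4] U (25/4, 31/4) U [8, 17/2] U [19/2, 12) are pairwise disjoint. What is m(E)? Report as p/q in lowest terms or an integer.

For pairwise disjoint intervals, m(union_i I_i) = sum_i m(I_i),
and m is invariant under swapping open/closed endpoints (single points have measure 0).
So m(E) = sum_i (b_i - a_i).
  I_1 has length 7/2 - 2 = 3/2.
  I_2 has length 21/4 - 15/4 = 3/2.
  I_3 has length 31/4 - 25/4 = 3/2.
  I_4 has length 17/2 - 8 = 1/2.
  I_5 has length 12 - 19/2 = 5/2.
Summing:
  m(E) = 3/2 + 3/2 + 3/2 + 1/2 + 5/2 = 15/2.

15/2


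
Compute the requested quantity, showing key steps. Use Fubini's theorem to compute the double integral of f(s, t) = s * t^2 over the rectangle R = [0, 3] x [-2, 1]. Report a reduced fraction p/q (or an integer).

f(s, t) is a tensor product of a function of s and a function of t, and both factors are bounded continuous (hence Lebesgue integrable) on the rectangle, so Fubini's theorem applies:
  integral_R f d(m x m) = (integral_a1^b1 s ds) * (integral_a2^b2 t^2 dt).
Inner integral in s: integral_{0}^{3} s ds = (3^2 - 0^2)/2
  = 9/2.
Inner integral in t: integral_{-2}^{1} t^2 dt = (1^3 - (-2)^3)/3
  = 3.
Product: (9/2) * (3) = 27/2.

27/2


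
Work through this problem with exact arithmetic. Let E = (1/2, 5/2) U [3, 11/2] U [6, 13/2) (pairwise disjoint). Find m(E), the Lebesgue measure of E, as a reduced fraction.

For pairwise disjoint intervals, m(union_i I_i) = sum_i m(I_i),
and m is invariant under swapping open/closed endpoints (single points have measure 0).
So m(E) = sum_i (b_i - a_i).
  I_1 has length 5/2 - 1/2 = 2.
  I_2 has length 11/2 - 3 = 5/2.
  I_3 has length 13/2 - 6 = 1/2.
Summing:
  m(E) = 2 + 5/2 + 1/2 = 5.

5


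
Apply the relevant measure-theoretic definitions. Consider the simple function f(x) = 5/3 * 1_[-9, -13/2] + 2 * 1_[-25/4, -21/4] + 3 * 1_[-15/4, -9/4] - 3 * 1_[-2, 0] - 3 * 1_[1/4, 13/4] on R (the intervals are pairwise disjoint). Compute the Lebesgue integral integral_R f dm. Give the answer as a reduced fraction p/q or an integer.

For a simple function f = sum_i c_i * 1_{A_i} with disjoint A_i,
  integral f dm = sum_i c_i * m(A_i).
Lengths of the A_i:
  m(A_1) = -13/2 - (-9) = 5/2.
  m(A_2) = -21/4 - (-25/4) = 1.
  m(A_3) = -9/4 - (-15/4) = 3/2.
  m(A_4) = 0 - (-2) = 2.
  m(A_5) = 13/4 - 1/4 = 3.
Contributions c_i * m(A_i):
  (5/3) * (5/2) = 25/6.
  (2) * (1) = 2.
  (3) * (3/2) = 9/2.
  (-3) * (2) = -6.
  (-3) * (3) = -9.
Total: 25/6 + 2 + 9/2 - 6 - 9 = -13/3.

-13/3


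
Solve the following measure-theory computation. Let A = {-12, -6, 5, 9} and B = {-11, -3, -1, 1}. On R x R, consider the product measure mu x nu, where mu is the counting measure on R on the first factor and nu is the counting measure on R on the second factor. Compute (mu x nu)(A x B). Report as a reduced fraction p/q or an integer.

For a measurable rectangle A x B, the product measure satisfies
  (mu x nu)(A x B) = mu(A) * nu(B).
  mu(A) = 4.
  nu(B) = 4.
  (mu x nu)(A x B) = 4 * 4 = 16.

16


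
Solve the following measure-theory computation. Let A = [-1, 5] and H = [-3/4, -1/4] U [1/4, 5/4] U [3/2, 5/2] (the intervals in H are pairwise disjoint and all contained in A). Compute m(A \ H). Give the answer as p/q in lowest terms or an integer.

The ambient interval has length m(A) = 5 - (-1) = 6.
Since the holes are disjoint and sit inside A, by finite additivity
  m(H) = sum_i (b_i - a_i), and m(A \ H) = m(A) - m(H).
Computing the hole measures:
  m(H_1) = -1/4 - (-3/4) = 1/2.
  m(H_2) = 5/4 - 1/4 = 1.
  m(H_3) = 5/2 - 3/2 = 1.
Summed: m(H) = 1/2 + 1 + 1 = 5/2.
So m(A \ H) = 6 - 5/2 = 7/2.

7/2


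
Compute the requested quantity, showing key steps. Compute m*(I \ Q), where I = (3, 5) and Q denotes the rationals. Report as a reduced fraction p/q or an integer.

The interval I = (3, 5) has m(I) = 5 - 3 = 2 (endpoints are measure-zero, so open/closed/half-open agree). Write I = (I cap Q) u (I \ Q). The rationals in I are countable, so m*(I cap Q) = 0 (cover each rational by intervals whose total length is arbitrarily small). By countable subadditivity m*(I) <= m*(I cap Q) + m*(I \ Q), hence m*(I \ Q) >= m(I) = 2. The reverse inequality m*(I \ Q) <= m*(I) = 2 is trivial since (I \ Q) is a subset of I. Therefore m*(I \ Q) = 2.

2


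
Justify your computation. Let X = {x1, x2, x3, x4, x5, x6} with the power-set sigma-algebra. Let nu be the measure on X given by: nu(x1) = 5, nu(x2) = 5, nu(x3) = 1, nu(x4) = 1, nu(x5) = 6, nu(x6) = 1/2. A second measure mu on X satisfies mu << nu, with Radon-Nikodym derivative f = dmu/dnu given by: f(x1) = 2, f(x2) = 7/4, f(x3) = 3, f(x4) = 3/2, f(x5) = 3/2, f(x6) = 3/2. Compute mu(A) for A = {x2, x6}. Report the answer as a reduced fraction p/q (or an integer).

By the defining property of the Radon-Nikodym derivative, for every measurable set A,
  mu(A) = integral_A f dnu.
Since nu is a discrete measure concentrated on the atoms of X, the integral over A reduces to the sum
  mu(A) = sum_{x in A} f(x) * nu({x}).
Computing each term:
  x2: f(x2) * nu(x2) = 7/4 * 5 = 35/4.
  x6: f(x6) * nu(x6) = 3/2 * 1/2 = 3/4.
Summing: mu(A) = 35/4 + 3/4 = 19/2.

19/2


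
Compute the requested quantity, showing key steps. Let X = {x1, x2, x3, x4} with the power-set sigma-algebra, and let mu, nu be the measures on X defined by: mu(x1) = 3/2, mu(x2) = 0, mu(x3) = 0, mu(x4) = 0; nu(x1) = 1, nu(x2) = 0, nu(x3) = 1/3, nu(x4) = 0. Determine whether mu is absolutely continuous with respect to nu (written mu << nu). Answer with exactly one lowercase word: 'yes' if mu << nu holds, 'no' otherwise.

mu << nu means: every nu-null measurable set is also mu-null; equivalently, for every atom x, if nu({x}) = 0 then mu({x}) = 0.
Checking each atom:
  x1: nu = 1 > 0 -> no constraint.
  x2: nu = 0, mu = 0 -> consistent with mu << nu.
  x3: nu = 1/3 > 0 -> no constraint.
  x4: nu = 0, mu = 0 -> consistent with mu << nu.
No atom violates the condition. Therefore mu << nu.

yes


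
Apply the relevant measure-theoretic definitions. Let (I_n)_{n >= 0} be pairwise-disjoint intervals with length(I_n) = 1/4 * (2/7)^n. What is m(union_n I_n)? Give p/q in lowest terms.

By countable additivity of the Lebesgue measure on pairwise disjoint measurable sets,
  m(union_{n >= 0} I_n) = sum_{n >= 0} m(I_n) = sum_{n >= 0} a * r^n,
  with a = 1/4 and r = 2/7.
Since 0 < r = 2/7 < 1, the geometric series converges:
  sum_{n >= 0} a * r^n = a / (1 - r).
  = 1/4 / (1 - 2/7)
  = 1/4 / (5/7)
  = 7/20.

7/20


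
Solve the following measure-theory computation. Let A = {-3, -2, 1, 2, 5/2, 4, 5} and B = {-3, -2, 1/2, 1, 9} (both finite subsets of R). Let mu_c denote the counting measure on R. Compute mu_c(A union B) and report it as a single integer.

Counting measure on a finite set equals cardinality. By inclusion-exclusion, |A union B| = |A| + |B| - |A cap B|.
|A| = 7, |B| = 5, |A cap B| = 3.
So mu_c(A union B) = 7 + 5 - 3 = 9.

9


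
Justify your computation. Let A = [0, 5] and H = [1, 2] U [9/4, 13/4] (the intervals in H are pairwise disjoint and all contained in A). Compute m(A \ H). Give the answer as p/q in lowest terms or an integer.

The ambient interval has length m(A) = 5 - 0 = 5.
Since the holes are disjoint and sit inside A, by finite additivity
  m(H) = sum_i (b_i - a_i), and m(A \ H) = m(A) - m(H).
Computing the hole measures:
  m(H_1) = 2 - 1 = 1.
  m(H_2) = 13/4 - 9/4 = 1.
Summed: m(H) = 1 + 1 = 2.
So m(A \ H) = 5 - 2 = 3.

3


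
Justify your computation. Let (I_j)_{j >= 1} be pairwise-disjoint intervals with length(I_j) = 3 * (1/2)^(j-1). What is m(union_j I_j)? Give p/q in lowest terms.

By countable additivity of the Lebesgue measure on pairwise disjoint measurable sets,
  m(union_{j >= 1} I_j) = sum_{j >= 1} m(I_j) = sum_{j >= 1} a * r^(j-1),
  with a = 3 and r = 1/2.
Since 0 < r = 1/2 < 1, the geometric series converges:
  sum_{j >= 1} a * r^(j-1) = a / (1 - r).
  = 3 / (1 - 1/2)
  = 3 / (1/2)
  = 6.

6


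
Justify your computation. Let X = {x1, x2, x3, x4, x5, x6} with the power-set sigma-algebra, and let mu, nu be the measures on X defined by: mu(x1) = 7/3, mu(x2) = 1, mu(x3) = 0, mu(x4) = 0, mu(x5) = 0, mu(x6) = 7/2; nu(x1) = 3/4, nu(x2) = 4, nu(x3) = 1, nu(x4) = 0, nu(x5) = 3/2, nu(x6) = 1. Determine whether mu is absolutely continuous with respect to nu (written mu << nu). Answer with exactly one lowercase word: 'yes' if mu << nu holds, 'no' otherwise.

mu << nu means: every nu-null measurable set is also mu-null; equivalently, for every atom x, if nu({x}) = 0 then mu({x}) = 0.
Checking each atom:
  x1: nu = 3/4 > 0 -> no constraint.
  x2: nu = 4 > 0 -> no constraint.
  x3: nu = 1 > 0 -> no constraint.
  x4: nu = 0, mu = 0 -> consistent with mu << nu.
  x5: nu = 3/2 > 0 -> no constraint.
  x6: nu = 1 > 0 -> no constraint.
No atom violates the condition. Therefore mu << nu.

yes


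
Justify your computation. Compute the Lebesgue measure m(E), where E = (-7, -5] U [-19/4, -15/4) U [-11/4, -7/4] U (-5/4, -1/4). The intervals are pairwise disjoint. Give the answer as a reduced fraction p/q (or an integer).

For pairwise disjoint intervals, m(union_i I_i) = sum_i m(I_i),
and m is invariant under swapping open/closed endpoints (single points have measure 0).
So m(E) = sum_i (b_i - a_i).
  I_1 has length -5 - (-7) = 2.
  I_2 has length -15/4 - (-19/4) = 1.
  I_3 has length -7/4 - (-11/4) = 1.
  I_4 has length -1/4 - (-5/4) = 1.
Summing:
  m(E) = 2 + 1 + 1 + 1 = 5.

5


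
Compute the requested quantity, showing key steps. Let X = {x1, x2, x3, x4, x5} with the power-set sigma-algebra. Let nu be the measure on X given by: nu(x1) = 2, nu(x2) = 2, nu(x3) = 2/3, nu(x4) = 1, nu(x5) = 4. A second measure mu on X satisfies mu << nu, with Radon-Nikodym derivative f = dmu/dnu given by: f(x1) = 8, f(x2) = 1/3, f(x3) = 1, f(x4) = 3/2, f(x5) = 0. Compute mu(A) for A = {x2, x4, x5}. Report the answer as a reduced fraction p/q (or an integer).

By the defining property of the Radon-Nikodym derivative, for every measurable set A,
  mu(A) = integral_A f dnu.
Since nu is a discrete measure concentrated on the atoms of X, the integral over A reduces to the sum
  mu(A) = sum_{x in A} f(x) * nu({x}).
Computing each term:
  x2: f(x2) * nu(x2) = 1/3 * 2 = 2/3.
  x4: f(x4) * nu(x4) = 3/2 * 1 = 3/2.
  x5: f(x5) * nu(x5) = 0 * 4 = 0.
Summing: mu(A) = 2/3 + 3/2 + 0 = 13/6.

13/6


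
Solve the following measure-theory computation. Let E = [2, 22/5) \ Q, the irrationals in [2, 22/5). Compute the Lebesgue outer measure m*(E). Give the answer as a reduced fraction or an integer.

The interval I = [2, 22/5) has m(I) = 22/5 - 2 = 12/5 (endpoints are measure-zero, so open/closed/half-open agree). Write I = (I cap Q) u (I \ Q). The rationals in I are countable, so m*(I cap Q) = 0 (cover each rational by intervals whose total length is arbitrarily small). By countable subadditivity m*(I) <= m*(I cap Q) + m*(I \ Q), hence m*(I \ Q) >= m(I) = 12/5. The reverse inequality m*(I \ Q) <= m*(I) = 12/5 is trivial since (I \ Q) is a subset of I. Therefore m*(I \ Q) = 12/5.

12/5


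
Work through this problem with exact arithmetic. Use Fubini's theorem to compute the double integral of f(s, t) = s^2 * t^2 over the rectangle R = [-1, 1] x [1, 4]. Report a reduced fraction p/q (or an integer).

f(s, t) is a tensor product of a function of s and a function of t, and both factors are bounded continuous (hence Lebesgue integrable) on the rectangle, so Fubini's theorem applies:
  integral_R f d(m x m) = (integral_a1^b1 s^2 ds) * (integral_a2^b2 t^2 dt).
Inner integral in s: integral_{-1}^{1} s^2 ds = (1^3 - (-1)^3)/3
  = 2/3.
Inner integral in t: integral_{1}^{4} t^2 dt = (4^3 - 1^3)/3
  = 21.
Product: (2/3) * (21) = 14.

14


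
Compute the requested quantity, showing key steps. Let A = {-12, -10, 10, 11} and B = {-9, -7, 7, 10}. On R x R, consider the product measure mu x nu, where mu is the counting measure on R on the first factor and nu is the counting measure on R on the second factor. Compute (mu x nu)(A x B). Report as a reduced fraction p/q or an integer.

For a measurable rectangle A x B, the product measure satisfies
  (mu x nu)(A x B) = mu(A) * nu(B).
  mu(A) = 4.
  nu(B) = 4.
  (mu x nu)(A x B) = 4 * 4 = 16.

16


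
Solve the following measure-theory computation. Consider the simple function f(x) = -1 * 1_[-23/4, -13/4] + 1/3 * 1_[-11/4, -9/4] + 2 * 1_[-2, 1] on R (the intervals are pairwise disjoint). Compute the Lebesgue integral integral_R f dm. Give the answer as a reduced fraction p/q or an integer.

For a simple function f = sum_i c_i * 1_{A_i} with disjoint A_i,
  integral f dm = sum_i c_i * m(A_i).
Lengths of the A_i:
  m(A_1) = -13/4 - (-23/4) = 5/2.
  m(A_2) = -9/4 - (-11/4) = 1/2.
  m(A_3) = 1 - (-2) = 3.
Contributions c_i * m(A_i):
  (-1) * (5/2) = -5/2.
  (1/3) * (1/2) = 1/6.
  (2) * (3) = 6.
Total: -5/2 + 1/6 + 6 = 11/3.

11/3


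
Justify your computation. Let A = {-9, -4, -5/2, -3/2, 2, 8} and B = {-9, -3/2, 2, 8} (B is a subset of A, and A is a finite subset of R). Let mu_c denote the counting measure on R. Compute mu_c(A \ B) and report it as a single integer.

Counting measure assigns mu_c(E) = |E| (number of elements) when E is finite. For B subset A, A \ B is the set of elements of A not in B, so |A \ B| = |A| - |B|.
|A| = 6, |B| = 4, so mu_c(A \ B) = 6 - 4 = 2.

2


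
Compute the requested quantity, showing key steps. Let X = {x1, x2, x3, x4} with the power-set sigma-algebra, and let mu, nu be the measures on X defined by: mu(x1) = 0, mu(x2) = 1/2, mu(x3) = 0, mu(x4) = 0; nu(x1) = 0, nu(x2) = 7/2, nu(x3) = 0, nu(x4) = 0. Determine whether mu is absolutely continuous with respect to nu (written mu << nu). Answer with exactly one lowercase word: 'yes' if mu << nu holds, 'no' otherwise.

mu << nu means: every nu-null measurable set is also mu-null; equivalently, for every atom x, if nu({x}) = 0 then mu({x}) = 0.
Checking each atom:
  x1: nu = 0, mu = 0 -> consistent with mu << nu.
  x2: nu = 7/2 > 0 -> no constraint.
  x3: nu = 0, mu = 0 -> consistent with mu << nu.
  x4: nu = 0, mu = 0 -> consistent with mu << nu.
No atom violates the condition. Therefore mu << nu.

yes


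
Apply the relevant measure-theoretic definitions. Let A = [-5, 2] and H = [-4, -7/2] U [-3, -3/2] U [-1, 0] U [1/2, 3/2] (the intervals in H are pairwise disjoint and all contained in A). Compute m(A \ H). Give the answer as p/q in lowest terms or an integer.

The ambient interval has length m(A) = 2 - (-5) = 7.
Since the holes are disjoint and sit inside A, by finite additivity
  m(H) = sum_i (b_i - a_i), and m(A \ H) = m(A) - m(H).
Computing the hole measures:
  m(H_1) = -7/2 - (-4) = 1/2.
  m(H_2) = -3/2 - (-3) = 3/2.
  m(H_3) = 0 - (-1) = 1.
  m(H_4) = 3/2 - 1/2 = 1.
Summed: m(H) = 1/2 + 3/2 + 1 + 1 = 4.
So m(A \ H) = 7 - 4 = 3.

3


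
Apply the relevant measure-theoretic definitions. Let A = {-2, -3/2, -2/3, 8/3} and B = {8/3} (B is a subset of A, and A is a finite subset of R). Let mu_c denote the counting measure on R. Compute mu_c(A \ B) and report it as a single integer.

Counting measure assigns mu_c(E) = |E| (number of elements) when E is finite. For B subset A, A \ B is the set of elements of A not in B, so |A \ B| = |A| - |B|.
|A| = 4, |B| = 1, so mu_c(A \ B) = 4 - 1 = 3.

3


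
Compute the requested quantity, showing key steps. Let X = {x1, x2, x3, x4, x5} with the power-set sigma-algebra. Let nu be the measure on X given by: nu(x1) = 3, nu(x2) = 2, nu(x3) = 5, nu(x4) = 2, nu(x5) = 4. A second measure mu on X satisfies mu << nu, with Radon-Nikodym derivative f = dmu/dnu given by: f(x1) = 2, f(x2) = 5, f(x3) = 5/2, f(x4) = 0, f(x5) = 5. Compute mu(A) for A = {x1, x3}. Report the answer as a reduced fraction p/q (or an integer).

By the defining property of the Radon-Nikodym derivative, for every measurable set A,
  mu(A) = integral_A f dnu.
Since nu is a discrete measure concentrated on the atoms of X, the integral over A reduces to the sum
  mu(A) = sum_{x in A} f(x) * nu({x}).
Computing each term:
  x1: f(x1) * nu(x1) = 2 * 3 = 6.
  x3: f(x3) * nu(x3) = 5/2 * 5 = 25/2.
Summing: mu(A) = 6 + 25/2 = 37/2.

37/2


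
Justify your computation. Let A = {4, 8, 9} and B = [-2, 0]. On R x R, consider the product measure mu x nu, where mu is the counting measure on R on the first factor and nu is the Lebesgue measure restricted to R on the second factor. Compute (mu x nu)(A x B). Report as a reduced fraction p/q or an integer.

For a measurable rectangle A x B, the product measure satisfies
  (mu x nu)(A x B) = mu(A) * nu(B).
  mu(A) = 3.
  nu(B) = 2.
  (mu x nu)(A x B) = 3 * 2 = 6.

6


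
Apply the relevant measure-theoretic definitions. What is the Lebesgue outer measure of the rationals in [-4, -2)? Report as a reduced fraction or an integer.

E = Q cap [-4, -2) is a subset of Q, which is countable. Enumerate Q = {q_1, q_2, ...}; for any eps > 0, cover q_k by the open interval (q_k - eps/2^(k+1), q_k + eps/2^(k+1)), of length eps/2^k. The total cover length is sum_{k>=1} eps/2^k = eps. Hence m*(E) <= m*(Q) <= eps for every eps > 0, and since outer measure is non-negative, m*(E) = 0.

0


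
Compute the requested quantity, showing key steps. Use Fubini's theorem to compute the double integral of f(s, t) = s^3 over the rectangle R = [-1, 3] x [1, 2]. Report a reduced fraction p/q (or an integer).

f(s, t) is a tensor product of a function of s and a function of t, and both factors are bounded continuous (hence Lebesgue integrable) on the rectangle, so Fubini's theorem applies:
  integral_R f d(m x m) = (integral_a1^b1 s^3 ds) * (integral_a2^b2 1 dt).
Inner integral in s: integral_{-1}^{3} s^3 ds = (3^4 - (-1)^4)/4
  = 20.
Inner integral in t: integral_{1}^{2} 1 dt = (2^1 - 1^1)/1
  = 1.
Product: (20) * (1) = 20.

20


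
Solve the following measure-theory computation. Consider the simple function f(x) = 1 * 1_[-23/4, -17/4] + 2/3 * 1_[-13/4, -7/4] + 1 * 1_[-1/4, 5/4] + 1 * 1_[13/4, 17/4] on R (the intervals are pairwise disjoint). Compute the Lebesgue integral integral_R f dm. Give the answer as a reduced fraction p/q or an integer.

For a simple function f = sum_i c_i * 1_{A_i} with disjoint A_i,
  integral f dm = sum_i c_i * m(A_i).
Lengths of the A_i:
  m(A_1) = -17/4 - (-23/4) = 3/2.
  m(A_2) = -7/4 - (-13/4) = 3/2.
  m(A_3) = 5/4 - (-1/4) = 3/2.
  m(A_4) = 17/4 - 13/4 = 1.
Contributions c_i * m(A_i):
  (1) * (3/2) = 3/2.
  (2/3) * (3/2) = 1.
  (1) * (3/2) = 3/2.
  (1) * (1) = 1.
Total: 3/2 + 1 + 3/2 + 1 = 5.

5


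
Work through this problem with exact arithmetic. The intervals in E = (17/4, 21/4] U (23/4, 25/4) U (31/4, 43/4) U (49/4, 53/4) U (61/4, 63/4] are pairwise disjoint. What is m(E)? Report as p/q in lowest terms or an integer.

For pairwise disjoint intervals, m(union_i I_i) = sum_i m(I_i),
and m is invariant under swapping open/closed endpoints (single points have measure 0).
So m(E) = sum_i (b_i - a_i).
  I_1 has length 21/4 - 17/4 = 1.
  I_2 has length 25/4 - 23/4 = 1/2.
  I_3 has length 43/4 - 31/4 = 3.
  I_4 has length 53/4 - 49/4 = 1.
  I_5 has length 63/4 - 61/4 = 1/2.
Summing:
  m(E) = 1 + 1/2 + 3 + 1 + 1/2 = 6.

6


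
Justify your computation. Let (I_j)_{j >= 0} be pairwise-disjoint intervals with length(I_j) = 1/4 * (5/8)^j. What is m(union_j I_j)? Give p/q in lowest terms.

By countable additivity of the Lebesgue measure on pairwise disjoint measurable sets,
  m(union_{j >= 0} I_j) = sum_{j >= 0} m(I_j) = sum_{j >= 0} a * r^j,
  with a = 1/4 and r = 5/8.
Since 0 < r = 5/8 < 1, the geometric series converges:
  sum_{j >= 0} a * r^j = a / (1 - r).
  = 1/4 / (1 - 5/8)
  = 1/4 / (3/8)
  = 2/3.

2/3


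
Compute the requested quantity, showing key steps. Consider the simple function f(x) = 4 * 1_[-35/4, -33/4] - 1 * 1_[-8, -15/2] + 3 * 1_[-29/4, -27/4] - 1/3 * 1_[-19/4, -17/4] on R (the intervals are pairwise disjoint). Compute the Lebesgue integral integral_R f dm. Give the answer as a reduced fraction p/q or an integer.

For a simple function f = sum_i c_i * 1_{A_i} with disjoint A_i,
  integral f dm = sum_i c_i * m(A_i).
Lengths of the A_i:
  m(A_1) = -33/4 - (-35/4) = 1/2.
  m(A_2) = -15/2 - (-8) = 1/2.
  m(A_3) = -27/4 - (-29/4) = 1/2.
  m(A_4) = -17/4 - (-19/4) = 1/2.
Contributions c_i * m(A_i):
  (4) * (1/2) = 2.
  (-1) * (1/2) = -1/2.
  (3) * (1/2) = 3/2.
  (-1/3) * (1/2) = -1/6.
Total: 2 - 1/2 + 3/2 - 1/6 = 17/6.

17/6


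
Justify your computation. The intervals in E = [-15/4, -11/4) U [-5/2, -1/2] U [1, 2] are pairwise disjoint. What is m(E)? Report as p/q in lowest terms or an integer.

For pairwise disjoint intervals, m(union_i I_i) = sum_i m(I_i),
and m is invariant under swapping open/closed endpoints (single points have measure 0).
So m(E) = sum_i (b_i - a_i).
  I_1 has length -11/4 - (-15/4) = 1.
  I_2 has length -1/2 - (-5/2) = 2.
  I_3 has length 2 - 1 = 1.
Summing:
  m(E) = 1 + 2 + 1 = 4.

4


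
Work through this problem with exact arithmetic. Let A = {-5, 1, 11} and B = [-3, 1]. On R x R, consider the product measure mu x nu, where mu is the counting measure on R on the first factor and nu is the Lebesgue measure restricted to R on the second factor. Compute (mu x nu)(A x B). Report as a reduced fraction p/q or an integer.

For a measurable rectangle A x B, the product measure satisfies
  (mu x nu)(A x B) = mu(A) * nu(B).
  mu(A) = 3.
  nu(B) = 4.
  (mu x nu)(A x B) = 3 * 4 = 12.

12


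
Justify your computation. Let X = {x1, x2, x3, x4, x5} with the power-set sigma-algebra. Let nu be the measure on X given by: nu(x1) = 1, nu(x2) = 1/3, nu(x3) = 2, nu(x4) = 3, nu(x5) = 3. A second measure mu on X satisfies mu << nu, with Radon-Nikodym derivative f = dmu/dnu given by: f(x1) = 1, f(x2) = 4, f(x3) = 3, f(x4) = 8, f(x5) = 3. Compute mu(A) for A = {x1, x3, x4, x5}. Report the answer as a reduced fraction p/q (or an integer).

By the defining property of the Radon-Nikodym derivative, for every measurable set A,
  mu(A) = integral_A f dnu.
Since nu is a discrete measure concentrated on the atoms of X, the integral over A reduces to the sum
  mu(A) = sum_{x in A} f(x) * nu({x}).
Computing each term:
  x1: f(x1) * nu(x1) = 1 * 1 = 1.
  x3: f(x3) * nu(x3) = 3 * 2 = 6.
  x4: f(x4) * nu(x4) = 8 * 3 = 24.
  x5: f(x5) * nu(x5) = 3 * 3 = 9.
Summing: mu(A) = 1 + 6 + 24 + 9 = 40.

40


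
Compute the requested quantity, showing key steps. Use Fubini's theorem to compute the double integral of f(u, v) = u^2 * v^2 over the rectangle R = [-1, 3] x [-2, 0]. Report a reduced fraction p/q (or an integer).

f(u, v) is a tensor product of a function of u and a function of v, and both factors are bounded continuous (hence Lebesgue integrable) on the rectangle, so Fubini's theorem applies:
  integral_R f d(m x m) = (integral_a1^b1 u^2 du) * (integral_a2^b2 v^2 dv).
Inner integral in u: integral_{-1}^{3} u^2 du = (3^3 - (-1)^3)/3
  = 28/3.
Inner integral in v: integral_{-2}^{0} v^2 dv = (0^3 - (-2)^3)/3
  = 8/3.
Product: (28/3) * (8/3) = 224/9.

224/9


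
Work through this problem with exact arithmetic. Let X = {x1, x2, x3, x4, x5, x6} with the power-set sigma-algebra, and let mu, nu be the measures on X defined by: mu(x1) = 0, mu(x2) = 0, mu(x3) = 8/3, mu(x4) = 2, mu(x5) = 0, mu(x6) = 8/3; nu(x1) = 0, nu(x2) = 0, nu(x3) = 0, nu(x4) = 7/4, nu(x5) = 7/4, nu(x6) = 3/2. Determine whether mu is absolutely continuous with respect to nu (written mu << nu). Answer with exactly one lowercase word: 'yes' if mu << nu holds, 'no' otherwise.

mu << nu means: every nu-null measurable set is also mu-null; equivalently, for every atom x, if nu({x}) = 0 then mu({x}) = 0.
Checking each atom:
  x1: nu = 0, mu = 0 -> consistent with mu << nu.
  x2: nu = 0, mu = 0 -> consistent with mu << nu.
  x3: nu = 0, mu = 8/3 > 0 -> violates mu << nu.
  x4: nu = 7/4 > 0 -> no constraint.
  x5: nu = 7/4 > 0 -> no constraint.
  x6: nu = 3/2 > 0 -> no constraint.
The atom(s) x3 violate the condition (nu = 0 but mu > 0). Therefore mu is NOT absolutely continuous w.r.t. nu.

no


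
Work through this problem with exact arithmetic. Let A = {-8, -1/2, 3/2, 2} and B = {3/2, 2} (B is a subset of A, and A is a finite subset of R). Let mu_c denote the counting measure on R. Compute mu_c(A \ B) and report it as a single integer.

Counting measure assigns mu_c(E) = |E| (number of elements) when E is finite. For B subset A, A \ B is the set of elements of A not in B, so |A \ B| = |A| - |B|.
|A| = 4, |B| = 2, so mu_c(A \ B) = 4 - 2 = 2.

2


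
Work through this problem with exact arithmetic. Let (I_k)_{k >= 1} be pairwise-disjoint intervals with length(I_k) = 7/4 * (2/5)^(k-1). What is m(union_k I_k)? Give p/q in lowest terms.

By countable additivity of the Lebesgue measure on pairwise disjoint measurable sets,
  m(union_{k >= 1} I_k) = sum_{k >= 1} m(I_k) = sum_{k >= 1} a * r^(k-1),
  with a = 7/4 and r = 2/5.
Since 0 < r = 2/5 < 1, the geometric series converges:
  sum_{k >= 1} a * r^(k-1) = a / (1 - r).
  = 7/4 / (1 - 2/5)
  = 7/4 / (3/5)
  = 35/12.

35/12


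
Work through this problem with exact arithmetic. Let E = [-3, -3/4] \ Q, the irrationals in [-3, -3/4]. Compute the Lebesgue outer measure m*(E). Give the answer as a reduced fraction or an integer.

The interval I = [-3, -3/4] has m(I) = -3/4 - (-3) = 9/4 (endpoints are measure-zero, so open/closed/half-open agree). Write I = (I cap Q) u (I \ Q). The rationals in I are countable, so m*(I cap Q) = 0 (cover each rational by intervals whose total length is arbitrarily small). By countable subadditivity m*(I) <= m*(I cap Q) + m*(I \ Q), hence m*(I \ Q) >= m(I) = 9/4. The reverse inequality m*(I \ Q) <= m*(I) = 9/4 is trivial since (I \ Q) is a subset of I. Therefore m*(I \ Q) = 9/4.

9/4


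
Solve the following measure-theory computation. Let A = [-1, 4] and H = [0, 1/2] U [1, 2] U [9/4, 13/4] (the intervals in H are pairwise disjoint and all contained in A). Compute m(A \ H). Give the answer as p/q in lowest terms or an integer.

The ambient interval has length m(A) = 4 - (-1) = 5.
Since the holes are disjoint and sit inside A, by finite additivity
  m(H) = sum_i (b_i - a_i), and m(A \ H) = m(A) - m(H).
Computing the hole measures:
  m(H_1) = 1/2 - 0 = 1/2.
  m(H_2) = 2 - 1 = 1.
  m(H_3) = 13/4 - 9/4 = 1.
Summed: m(H) = 1/2 + 1 + 1 = 5/2.
So m(A \ H) = 5 - 5/2 = 5/2.

5/2


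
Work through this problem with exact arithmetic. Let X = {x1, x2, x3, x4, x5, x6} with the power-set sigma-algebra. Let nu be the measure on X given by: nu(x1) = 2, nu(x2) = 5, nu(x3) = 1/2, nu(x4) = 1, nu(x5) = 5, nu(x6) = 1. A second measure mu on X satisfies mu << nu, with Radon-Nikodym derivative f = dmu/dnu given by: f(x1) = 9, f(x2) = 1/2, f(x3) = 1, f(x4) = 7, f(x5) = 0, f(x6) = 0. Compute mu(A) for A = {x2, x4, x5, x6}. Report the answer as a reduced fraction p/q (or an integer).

By the defining property of the Radon-Nikodym derivative, for every measurable set A,
  mu(A) = integral_A f dnu.
Since nu is a discrete measure concentrated on the atoms of X, the integral over A reduces to the sum
  mu(A) = sum_{x in A} f(x) * nu({x}).
Computing each term:
  x2: f(x2) * nu(x2) = 1/2 * 5 = 5/2.
  x4: f(x4) * nu(x4) = 7 * 1 = 7.
  x5: f(x5) * nu(x5) = 0 * 5 = 0.
  x6: f(x6) * nu(x6) = 0 * 1 = 0.
Summing: mu(A) = 5/2 + 7 + 0 + 0 = 19/2.

19/2


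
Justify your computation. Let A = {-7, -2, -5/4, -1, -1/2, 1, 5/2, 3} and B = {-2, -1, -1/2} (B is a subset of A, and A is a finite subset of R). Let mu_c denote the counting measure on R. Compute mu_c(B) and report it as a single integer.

Counting measure assigns mu_c(E) = |E| (number of elements) when E is finite.
B has 3 element(s), so mu_c(B) = 3.

3


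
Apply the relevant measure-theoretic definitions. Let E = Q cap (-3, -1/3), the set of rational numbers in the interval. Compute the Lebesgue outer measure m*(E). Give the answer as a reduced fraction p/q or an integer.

The set Q cap (-3, -1/3) is countable (a subset of the countable set Q). Lebesgue outer measure of any countable set is 0: each singleton {q} has m*({q}) = 0, and by countable subadditivity m*(union_k {q_k}) <= sum_k m*({q_k}) = sum_k 0 = 0. The reverse inequality m*(E) >= 0 is automatic. So m*(Q cap (-3, -1/3)) = 0.

0


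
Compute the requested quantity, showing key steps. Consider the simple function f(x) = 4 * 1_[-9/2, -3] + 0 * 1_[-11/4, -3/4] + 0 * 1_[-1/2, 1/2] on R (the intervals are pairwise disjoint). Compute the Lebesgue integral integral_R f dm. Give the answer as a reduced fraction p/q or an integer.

For a simple function f = sum_i c_i * 1_{A_i} with disjoint A_i,
  integral f dm = sum_i c_i * m(A_i).
Lengths of the A_i:
  m(A_1) = -3 - (-9/2) = 3/2.
  m(A_2) = -3/4 - (-11/4) = 2.
  m(A_3) = 1/2 - (-1/2) = 1.
Contributions c_i * m(A_i):
  (4) * (3/2) = 6.
  (0) * (2) = 0.
  (0) * (1) = 0.
Total: 6 + 0 + 0 = 6.

6


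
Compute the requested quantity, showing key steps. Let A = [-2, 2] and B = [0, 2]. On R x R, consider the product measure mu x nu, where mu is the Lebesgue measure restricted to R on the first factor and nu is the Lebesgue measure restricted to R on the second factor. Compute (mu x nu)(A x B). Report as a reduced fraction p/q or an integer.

For a measurable rectangle A x B, the product measure satisfies
  (mu x nu)(A x B) = mu(A) * nu(B).
  mu(A) = 4.
  nu(B) = 2.
  (mu x nu)(A x B) = 4 * 2 = 8.

8


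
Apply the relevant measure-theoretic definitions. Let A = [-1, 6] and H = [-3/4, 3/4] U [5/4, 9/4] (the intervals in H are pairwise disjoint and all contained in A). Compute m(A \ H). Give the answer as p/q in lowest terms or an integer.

The ambient interval has length m(A) = 6 - (-1) = 7.
Since the holes are disjoint and sit inside A, by finite additivity
  m(H) = sum_i (b_i - a_i), and m(A \ H) = m(A) - m(H).
Computing the hole measures:
  m(H_1) = 3/4 - (-3/4) = 3/2.
  m(H_2) = 9/4 - 5/4 = 1.
Summed: m(H) = 3/2 + 1 = 5/2.
So m(A \ H) = 7 - 5/2 = 9/2.

9/2


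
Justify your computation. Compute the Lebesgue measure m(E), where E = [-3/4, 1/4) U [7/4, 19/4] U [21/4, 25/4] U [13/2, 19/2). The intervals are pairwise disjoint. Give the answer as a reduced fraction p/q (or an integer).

For pairwise disjoint intervals, m(union_i I_i) = sum_i m(I_i),
and m is invariant under swapping open/closed endpoints (single points have measure 0).
So m(E) = sum_i (b_i - a_i).
  I_1 has length 1/4 - (-3/4) = 1.
  I_2 has length 19/4 - 7/4 = 3.
  I_3 has length 25/4 - 21/4 = 1.
  I_4 has length 19/2 - 13/2 = 3.
Summing:
  m(E) = 1 + 3 + 1 + 3 = 8.

8


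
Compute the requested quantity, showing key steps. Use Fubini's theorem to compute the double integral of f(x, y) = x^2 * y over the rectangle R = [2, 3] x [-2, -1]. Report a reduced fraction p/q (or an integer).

f(x, y) is a tensor product of a function of x and a function of y, and both factors are bounded continuous (hence Lebesgue integrable) on the rectangle, so Fubini's theorem applies:
  integral_R f d(m x m) = (integral_a1^b1 x^2 dx) * (integral_a2^b2 y dy).
Inner integral in x: integral_{2}^{3} x^2 dx = (3^3 - 2^3)/3
  = 19/3.
Inner integral in y: integral_{-2}^{-1} y dy = ((-1)^2 - (-2)^2)/2
  = -3/2.
Product: (19/3) * (-3/2) = -19/2.

-19/2


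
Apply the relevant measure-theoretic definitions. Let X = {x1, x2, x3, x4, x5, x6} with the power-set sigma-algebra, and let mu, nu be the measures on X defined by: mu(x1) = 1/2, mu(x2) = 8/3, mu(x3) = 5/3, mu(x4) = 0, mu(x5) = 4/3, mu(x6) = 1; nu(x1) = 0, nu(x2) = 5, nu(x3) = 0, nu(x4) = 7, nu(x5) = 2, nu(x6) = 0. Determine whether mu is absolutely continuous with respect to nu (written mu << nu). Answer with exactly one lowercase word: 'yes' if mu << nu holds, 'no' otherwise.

mu << nu means: every nu-null measurable set is also mu-null; equivalently, for every atom x, if nu({x}) = 0 then mu({x}) = 0.
Checking each atom:
  x1: nu = 0, mu = 1/2 > 0 -> violates mu << nu.
  x2: nu = 5 > 0 -> no constraint.
  x3: nu = 0, mu = 5/3 > 0 -> violates mu << nu.
  x4: nu = 7 > 0 -> no constraint.
  x5: nu = 2 > 0 -> no constraint.
  x6: nu = 0, mu = 1 > 0 -> violates mu << nu.
The atom(s) x1, x3, x6 violate the condition (nu = 0 but mu > 0). Therefore mu is NOT absolutely continuous w.r.t. nu.

no
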